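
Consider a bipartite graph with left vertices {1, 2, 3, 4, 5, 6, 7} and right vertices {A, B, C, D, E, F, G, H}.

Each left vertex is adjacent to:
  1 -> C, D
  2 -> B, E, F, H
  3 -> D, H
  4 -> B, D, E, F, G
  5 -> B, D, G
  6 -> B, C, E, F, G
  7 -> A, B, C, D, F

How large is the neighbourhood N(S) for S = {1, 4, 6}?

6

The union of neighbours of {1, 4, 6} is {B, C, D, E, F, G}, which has 6 elements.
Since |N(S)| = 6 ≥ |S| = 3, Hall's condition holds for this subset.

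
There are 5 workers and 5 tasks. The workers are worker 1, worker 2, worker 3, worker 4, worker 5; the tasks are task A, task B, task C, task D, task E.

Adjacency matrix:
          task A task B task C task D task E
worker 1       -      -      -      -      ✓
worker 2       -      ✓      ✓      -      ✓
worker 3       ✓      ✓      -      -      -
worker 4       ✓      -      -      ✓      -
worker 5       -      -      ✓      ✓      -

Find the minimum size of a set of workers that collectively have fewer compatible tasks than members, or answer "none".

none

A matching saturating every worker exists, for instance worker 1→task E, worker 2→task C, worker 3→task B, worker 4→task A, worker 5→task D.
By Hall's marriage theorem, this means |N(S)| ≥ |S| for every subset S, so no violating subset exists.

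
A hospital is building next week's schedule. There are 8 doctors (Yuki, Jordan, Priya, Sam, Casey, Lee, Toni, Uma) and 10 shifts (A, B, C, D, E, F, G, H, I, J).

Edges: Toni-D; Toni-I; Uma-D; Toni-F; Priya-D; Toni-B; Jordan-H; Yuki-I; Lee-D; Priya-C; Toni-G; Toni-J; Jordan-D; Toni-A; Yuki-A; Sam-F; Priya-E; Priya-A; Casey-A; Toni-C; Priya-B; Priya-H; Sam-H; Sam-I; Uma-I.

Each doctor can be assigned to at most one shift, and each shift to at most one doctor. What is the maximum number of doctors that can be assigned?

7

One maximum matching: Yuki-I, Jordan-H, Priya-E, Sam-F, Casey-A, Lee-D, Toni-J.
The set {Yuki, Casey, Lee, Uma} has only 3 neighbours ({A, D, I}), so by Hall's theorem at most 7 of the 8 doctors can be matched.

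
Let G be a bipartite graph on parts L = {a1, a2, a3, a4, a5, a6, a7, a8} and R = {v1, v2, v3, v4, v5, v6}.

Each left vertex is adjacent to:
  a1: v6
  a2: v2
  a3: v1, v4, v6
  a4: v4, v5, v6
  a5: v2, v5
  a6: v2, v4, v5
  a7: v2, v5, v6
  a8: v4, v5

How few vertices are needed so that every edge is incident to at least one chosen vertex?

The 5 edges a1–v6, a2–v2, a3–v1, a4–v4, a5–v5 form a matching, so any vertex cover needs at least 5 vertices (one per matched edge).
Conversely {a3, v2, v4, v5, v6} meets every edge and has exactly 5 vertices, so 5 is optimal.

5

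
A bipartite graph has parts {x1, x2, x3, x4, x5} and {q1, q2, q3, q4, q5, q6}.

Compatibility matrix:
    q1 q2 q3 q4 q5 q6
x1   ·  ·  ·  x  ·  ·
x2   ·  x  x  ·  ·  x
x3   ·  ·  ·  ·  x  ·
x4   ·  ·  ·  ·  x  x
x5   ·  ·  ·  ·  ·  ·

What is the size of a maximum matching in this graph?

For example, pair x1–q4, x2–q2, x3–q5, x4–q6.
The set {x5} has only 0 neighbours (∅), so by Hall's theorem at most 4 of the 5 left vertices can be matched.

4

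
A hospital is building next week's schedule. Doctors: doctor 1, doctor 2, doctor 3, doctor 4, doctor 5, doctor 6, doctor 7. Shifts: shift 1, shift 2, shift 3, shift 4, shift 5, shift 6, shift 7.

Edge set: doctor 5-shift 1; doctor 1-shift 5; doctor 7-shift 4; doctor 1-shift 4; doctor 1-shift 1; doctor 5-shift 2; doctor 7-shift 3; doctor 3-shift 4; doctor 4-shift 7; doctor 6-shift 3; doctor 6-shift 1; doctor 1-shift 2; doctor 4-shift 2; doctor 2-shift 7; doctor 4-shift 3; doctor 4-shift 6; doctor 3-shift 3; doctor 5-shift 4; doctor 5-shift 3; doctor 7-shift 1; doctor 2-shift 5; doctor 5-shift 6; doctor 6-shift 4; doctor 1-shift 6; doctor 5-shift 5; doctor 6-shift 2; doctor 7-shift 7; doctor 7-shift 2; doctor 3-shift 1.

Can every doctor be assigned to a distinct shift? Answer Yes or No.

For example, pair doctor 1-shift 4, doctor 2-shift 5, doctor 3-shift 3, doctor 4-shift 2, doctor 5-shift 6, doctor 6-shift 1, doctor 7-shift 7.
Every doctor is matched, so this is a perfect matching.

Yes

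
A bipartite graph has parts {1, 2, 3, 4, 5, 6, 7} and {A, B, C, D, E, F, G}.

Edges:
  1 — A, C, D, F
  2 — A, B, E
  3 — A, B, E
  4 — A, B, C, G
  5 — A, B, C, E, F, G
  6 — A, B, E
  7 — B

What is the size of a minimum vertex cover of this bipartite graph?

{1, 4, 5, A, B, E} is a vertex cover of size 6: every edge has an endpoint in this set.
No smaller cover exists because 1–F, 2–A, 3–E, 4–C, 5–G, 6–B is a matching of size 6, and a cover must include an endpoint of each of these disjoint edges (König's theorem).

6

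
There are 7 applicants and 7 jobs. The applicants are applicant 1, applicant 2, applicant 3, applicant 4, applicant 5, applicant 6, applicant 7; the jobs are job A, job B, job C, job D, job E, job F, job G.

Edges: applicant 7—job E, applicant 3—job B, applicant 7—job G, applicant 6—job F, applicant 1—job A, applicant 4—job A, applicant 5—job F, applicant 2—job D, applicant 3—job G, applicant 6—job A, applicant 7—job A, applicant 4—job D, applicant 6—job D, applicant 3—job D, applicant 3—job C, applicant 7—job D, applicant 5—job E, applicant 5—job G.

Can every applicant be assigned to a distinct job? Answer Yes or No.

No

The set {applicant 1, applicant 2, applicant 4} has only 2 neighbours ({job A, job D}), so by Hall's theorem at most 6 of the 7 applicants can be matched.
Hence no matching covers every applicant.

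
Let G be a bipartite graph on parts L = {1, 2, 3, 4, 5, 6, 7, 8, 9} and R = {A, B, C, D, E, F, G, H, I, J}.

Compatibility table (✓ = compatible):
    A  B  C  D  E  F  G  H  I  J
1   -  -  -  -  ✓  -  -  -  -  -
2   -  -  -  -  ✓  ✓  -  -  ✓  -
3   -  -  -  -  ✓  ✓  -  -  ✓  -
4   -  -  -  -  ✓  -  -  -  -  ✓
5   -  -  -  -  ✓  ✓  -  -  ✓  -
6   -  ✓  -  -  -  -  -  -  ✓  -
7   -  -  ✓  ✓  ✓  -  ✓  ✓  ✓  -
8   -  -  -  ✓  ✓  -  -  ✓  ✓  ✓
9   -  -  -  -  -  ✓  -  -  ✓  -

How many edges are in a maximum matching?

For example, pair 1→E, 2→I, 3→F, 4→J, 6→B, 7→G, 8→H.
The set {1, 2, 3, 5, 9} has only 3 neighbours ({E, F, I}), so by Hall's theorem at most 7 of the 9 left vertices can be matched.

7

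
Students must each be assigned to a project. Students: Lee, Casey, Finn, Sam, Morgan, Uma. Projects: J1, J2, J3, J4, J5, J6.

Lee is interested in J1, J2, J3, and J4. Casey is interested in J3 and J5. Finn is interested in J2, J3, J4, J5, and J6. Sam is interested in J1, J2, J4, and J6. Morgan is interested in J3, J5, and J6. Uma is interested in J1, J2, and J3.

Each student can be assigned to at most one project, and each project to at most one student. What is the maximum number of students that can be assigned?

6

For example, pair Lee→J4, Casey→J5, Finn→J2, Sam→J1, Morgan→J6, Uma→J3.
All 6 students are matched, so no larger matching exists.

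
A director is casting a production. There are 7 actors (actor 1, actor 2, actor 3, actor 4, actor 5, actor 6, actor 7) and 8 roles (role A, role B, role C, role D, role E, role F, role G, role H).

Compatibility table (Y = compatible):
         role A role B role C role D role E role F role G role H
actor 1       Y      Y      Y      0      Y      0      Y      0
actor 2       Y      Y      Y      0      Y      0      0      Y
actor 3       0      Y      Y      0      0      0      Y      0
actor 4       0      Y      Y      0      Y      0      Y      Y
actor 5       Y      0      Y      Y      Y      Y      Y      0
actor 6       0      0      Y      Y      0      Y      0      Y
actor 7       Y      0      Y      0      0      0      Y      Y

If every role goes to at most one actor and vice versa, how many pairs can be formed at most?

7

One maximum matching: actor 1→role E, actor 2→role A, actor 3→role B, actor 4→role H, actor 5→role C, actor 6→role D, actor 7→role G.
This saturates every actor, so 7 is the maximum.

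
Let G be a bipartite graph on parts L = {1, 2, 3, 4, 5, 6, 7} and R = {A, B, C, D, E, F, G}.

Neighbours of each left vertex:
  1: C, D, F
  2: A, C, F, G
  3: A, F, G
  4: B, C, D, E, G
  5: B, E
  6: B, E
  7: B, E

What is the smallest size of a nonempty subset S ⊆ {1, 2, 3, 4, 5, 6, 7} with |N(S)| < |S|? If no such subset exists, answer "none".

Take S = {5, 6, 7}. Its neighbourhood is {B, E}, so |N(S)| = 2 < |S| = 3.
Every subset of size less than 3 has at least as many neighbours as members, so 3 is the minimum.

3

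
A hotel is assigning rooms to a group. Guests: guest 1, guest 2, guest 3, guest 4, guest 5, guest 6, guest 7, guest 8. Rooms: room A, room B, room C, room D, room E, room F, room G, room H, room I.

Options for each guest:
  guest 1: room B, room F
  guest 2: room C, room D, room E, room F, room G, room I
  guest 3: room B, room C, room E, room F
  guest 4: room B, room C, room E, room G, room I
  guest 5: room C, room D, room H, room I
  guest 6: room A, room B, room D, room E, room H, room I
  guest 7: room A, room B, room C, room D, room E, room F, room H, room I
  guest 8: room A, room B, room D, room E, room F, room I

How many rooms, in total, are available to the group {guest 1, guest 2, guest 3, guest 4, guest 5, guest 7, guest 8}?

9

The union of neighbours of {guest 1, guest 2, guest 3, guest 4, guest 5, guest 7, guest 8} is {room A, room B, room C, room D, room E, room F, room G, room H, room I}, which has 9 elements.
Since |N(S)| = 9 ≥ |S| = 7, Hall's condition holds for this subset.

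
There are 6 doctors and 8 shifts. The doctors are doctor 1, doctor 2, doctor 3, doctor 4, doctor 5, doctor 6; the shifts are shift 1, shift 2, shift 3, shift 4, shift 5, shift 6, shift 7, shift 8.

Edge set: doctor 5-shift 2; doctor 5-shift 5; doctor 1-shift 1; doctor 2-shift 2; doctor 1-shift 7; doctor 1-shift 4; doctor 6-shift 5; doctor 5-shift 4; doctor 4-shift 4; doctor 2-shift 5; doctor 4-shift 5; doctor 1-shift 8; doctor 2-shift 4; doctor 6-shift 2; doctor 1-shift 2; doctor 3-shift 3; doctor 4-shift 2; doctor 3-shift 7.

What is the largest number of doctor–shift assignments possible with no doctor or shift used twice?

5

A valid assignment of size 5: doctor 1–shift 7, doctor 2–shift 2, doctor 3–shift 3, doctor 4–shift 4, doctor 5–shift 5.
The set {doctor 2, doctor 4, doctor 5, doctor 6} has only 3 neighbours ({shift 2, shift 4, shift 5}), so by Hall's theorem at most 5 of the 6 doctors can be matched.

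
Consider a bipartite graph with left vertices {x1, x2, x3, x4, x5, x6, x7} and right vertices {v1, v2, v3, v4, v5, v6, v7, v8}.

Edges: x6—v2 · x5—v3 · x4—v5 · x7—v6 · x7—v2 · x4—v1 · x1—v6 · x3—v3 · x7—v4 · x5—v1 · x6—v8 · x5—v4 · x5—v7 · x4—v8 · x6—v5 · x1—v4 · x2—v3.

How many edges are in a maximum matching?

For example, pair x1–v6, x2–v3, x4–v1, x5–v7, x6–v8, x7–v2.
The set {x2, x3} has only 1 neighbour ({v3}), so by Hall's theorem at most 6 of the 7 left vertices can be matched.

6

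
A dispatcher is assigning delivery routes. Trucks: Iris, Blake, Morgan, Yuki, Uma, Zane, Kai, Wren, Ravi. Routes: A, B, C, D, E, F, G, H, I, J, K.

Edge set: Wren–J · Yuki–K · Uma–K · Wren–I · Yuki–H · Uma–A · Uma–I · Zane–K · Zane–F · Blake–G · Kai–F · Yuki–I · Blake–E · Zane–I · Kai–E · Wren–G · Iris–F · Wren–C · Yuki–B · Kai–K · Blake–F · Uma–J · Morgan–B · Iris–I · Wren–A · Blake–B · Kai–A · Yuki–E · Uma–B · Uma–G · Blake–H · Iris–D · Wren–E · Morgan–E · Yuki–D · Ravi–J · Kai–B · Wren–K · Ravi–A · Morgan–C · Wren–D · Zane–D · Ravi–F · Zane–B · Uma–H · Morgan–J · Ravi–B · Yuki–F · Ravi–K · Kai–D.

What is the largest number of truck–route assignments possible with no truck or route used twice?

For example, pair Iris-F, Blake-H, Morgan-C, Yuki-E, Uma-A, Zane-B, Kai-K, Wren-G, Ravi-J.
This saturates every truck, so 9 is the maximum.

9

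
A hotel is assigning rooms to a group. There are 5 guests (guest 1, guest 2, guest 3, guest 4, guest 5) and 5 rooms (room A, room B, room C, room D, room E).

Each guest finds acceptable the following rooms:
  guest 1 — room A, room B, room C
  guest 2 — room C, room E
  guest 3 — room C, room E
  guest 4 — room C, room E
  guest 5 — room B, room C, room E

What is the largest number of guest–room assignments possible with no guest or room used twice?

A valid assignment of size 4: guest 1-room A, guest 2-room C, guest 3-room E, guest 5-room B.
The set {guest 2, guest 3, guest 4} has only 2 neighbours ({room C, room E}), so by Hall's theorem at most 4 of the 5 guests can be matched.

4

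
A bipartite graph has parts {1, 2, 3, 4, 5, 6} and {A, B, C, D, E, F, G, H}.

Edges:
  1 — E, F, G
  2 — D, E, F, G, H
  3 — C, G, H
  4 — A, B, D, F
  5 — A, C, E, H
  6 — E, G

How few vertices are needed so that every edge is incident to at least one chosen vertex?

6

The 6 edges 1–F, 2–H, 3–G, 4–B, 5–C, 6–E form a matching, so any vertex cover needs at least 6 vertices (one per matched edge).
Conversely {1, 2, 3, 4, 5, 6} meets every edge and has exactly 6 vertices, so 6 is optimal.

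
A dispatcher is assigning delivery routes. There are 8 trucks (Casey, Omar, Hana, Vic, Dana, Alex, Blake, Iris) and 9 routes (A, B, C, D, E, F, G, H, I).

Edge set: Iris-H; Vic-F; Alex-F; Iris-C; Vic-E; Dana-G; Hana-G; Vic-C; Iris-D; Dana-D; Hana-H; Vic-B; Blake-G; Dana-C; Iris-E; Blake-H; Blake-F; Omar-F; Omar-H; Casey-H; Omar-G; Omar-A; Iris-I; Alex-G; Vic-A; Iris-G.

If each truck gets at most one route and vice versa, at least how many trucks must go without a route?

1

One maximum matching: Casey–H, Omar–A, Hana–G, Vic–B, Dana–C, Alex–F, Iris–E.
The set {Casey, Hana, Alex, Blake} has only 3 neighbours ({F, G, H}), so by Hall's theorem at most 7 of the 8 trucks can be matched.
That matches 7 of the 8, leaving 1 unmatched; no matching can do better.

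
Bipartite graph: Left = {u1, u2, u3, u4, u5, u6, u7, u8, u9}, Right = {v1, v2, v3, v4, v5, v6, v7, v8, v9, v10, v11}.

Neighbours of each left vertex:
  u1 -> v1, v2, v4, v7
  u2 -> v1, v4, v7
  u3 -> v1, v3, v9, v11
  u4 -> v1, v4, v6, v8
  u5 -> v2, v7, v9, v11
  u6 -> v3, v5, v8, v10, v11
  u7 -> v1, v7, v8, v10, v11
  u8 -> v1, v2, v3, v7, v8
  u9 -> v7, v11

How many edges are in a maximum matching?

A valid assignment of size 9: u1–v4, u2–v1, u3–v3, u4–v6, u5–v11, u6–v10, u7–v8, u8–v2, u9–v7.
This saturates every left vertex, so 9 is the maximum.

9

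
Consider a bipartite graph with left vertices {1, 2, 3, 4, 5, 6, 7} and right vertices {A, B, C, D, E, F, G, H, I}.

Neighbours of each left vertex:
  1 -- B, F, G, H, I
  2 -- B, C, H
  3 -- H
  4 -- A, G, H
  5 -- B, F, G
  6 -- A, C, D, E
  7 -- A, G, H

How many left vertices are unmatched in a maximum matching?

0

For example, pair 1–B, 2–C, 3–H, 4–A, 5–F, 6–E, 7–G.
All 7 left vertices are matched, so no larger matching exists.
That matches 7 of the 7, leaving 0 unmatched; no matching can do better.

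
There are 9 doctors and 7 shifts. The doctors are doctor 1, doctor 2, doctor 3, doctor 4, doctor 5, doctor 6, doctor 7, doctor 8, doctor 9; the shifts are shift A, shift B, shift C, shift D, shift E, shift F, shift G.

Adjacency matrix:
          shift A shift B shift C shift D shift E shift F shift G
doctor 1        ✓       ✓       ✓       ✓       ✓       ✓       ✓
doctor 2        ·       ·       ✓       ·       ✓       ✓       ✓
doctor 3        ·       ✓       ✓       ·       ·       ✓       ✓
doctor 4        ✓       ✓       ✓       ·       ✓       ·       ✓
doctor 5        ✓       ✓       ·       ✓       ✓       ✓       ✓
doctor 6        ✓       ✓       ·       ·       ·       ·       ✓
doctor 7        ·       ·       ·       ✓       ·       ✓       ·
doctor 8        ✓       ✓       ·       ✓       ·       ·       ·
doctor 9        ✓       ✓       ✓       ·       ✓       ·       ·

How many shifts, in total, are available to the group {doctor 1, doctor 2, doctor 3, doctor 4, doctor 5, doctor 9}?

The union of neighbours of {doctor 1, doctor 2, doctor 3, doctor 4, doctor 5, doctor 9} is {shift A, shift B, shift C, shift D, shift E, shift F, shift G}, which has 7 elements.
Since |N(S)| = 7 ≥ |S| = 6, Hall's condition holds for this subset.

7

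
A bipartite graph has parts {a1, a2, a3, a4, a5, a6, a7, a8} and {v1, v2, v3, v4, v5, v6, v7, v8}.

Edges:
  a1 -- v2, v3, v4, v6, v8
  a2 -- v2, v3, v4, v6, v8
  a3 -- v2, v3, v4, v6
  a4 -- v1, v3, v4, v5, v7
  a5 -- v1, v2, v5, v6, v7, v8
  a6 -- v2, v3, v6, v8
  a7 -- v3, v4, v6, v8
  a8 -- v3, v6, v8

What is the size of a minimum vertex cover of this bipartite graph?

7

A maximum matching has 7 edges (e.g. a1–v4, a2–v8, a3–v2, a4–v5, a5–v1, a6–v3, a7–v6).
By König's theorem the minimum vertex cover has the same size. One such cover is {a4, a5, v2, v3, v4, v6, v8}.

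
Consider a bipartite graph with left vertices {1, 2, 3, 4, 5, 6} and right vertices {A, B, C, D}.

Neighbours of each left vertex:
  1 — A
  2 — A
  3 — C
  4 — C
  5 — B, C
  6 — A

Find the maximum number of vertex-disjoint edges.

A valid assignment of size 3: 1-A, 3-C, 5-B.
The set {1, 2, 3, 4, 6} has only 2 neighbours ({A, C}), so by Hall's theorem at most 3 of the 6 left vertices can be matched.

3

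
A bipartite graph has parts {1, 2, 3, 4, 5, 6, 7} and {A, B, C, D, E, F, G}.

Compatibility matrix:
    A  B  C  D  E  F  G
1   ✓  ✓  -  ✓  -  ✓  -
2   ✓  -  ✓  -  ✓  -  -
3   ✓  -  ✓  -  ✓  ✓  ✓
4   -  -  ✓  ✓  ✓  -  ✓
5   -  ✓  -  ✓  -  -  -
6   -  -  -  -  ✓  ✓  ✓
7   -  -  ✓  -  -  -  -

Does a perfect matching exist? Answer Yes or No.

Yes

A valid assignment of size 7: 1-B, 2-A, 3-F, 4-E, 5-D, 6-G, 7-C.
Every left vertex is matched, so this is a perfect matching.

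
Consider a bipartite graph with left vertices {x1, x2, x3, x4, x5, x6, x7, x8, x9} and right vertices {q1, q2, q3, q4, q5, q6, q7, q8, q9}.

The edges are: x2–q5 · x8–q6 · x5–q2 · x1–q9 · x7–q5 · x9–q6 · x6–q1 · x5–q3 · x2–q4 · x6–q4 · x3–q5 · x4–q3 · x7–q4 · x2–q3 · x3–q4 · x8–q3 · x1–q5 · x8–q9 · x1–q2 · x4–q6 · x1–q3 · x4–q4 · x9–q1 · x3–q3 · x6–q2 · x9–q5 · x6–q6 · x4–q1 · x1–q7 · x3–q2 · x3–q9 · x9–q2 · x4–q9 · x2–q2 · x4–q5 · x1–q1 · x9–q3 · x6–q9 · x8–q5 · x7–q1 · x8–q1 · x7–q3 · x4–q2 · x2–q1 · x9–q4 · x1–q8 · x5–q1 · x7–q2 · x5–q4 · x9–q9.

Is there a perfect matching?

The set {x2, x3, x4, x5, x6, x7, x8, x9} has only 7 neighbours ({q1, q2, q3, q4, q5, q6, q9}), so by Hall's theorem at most 8 of the 9 left vertices can be matched.
Hence no matching covers every left vertex.

No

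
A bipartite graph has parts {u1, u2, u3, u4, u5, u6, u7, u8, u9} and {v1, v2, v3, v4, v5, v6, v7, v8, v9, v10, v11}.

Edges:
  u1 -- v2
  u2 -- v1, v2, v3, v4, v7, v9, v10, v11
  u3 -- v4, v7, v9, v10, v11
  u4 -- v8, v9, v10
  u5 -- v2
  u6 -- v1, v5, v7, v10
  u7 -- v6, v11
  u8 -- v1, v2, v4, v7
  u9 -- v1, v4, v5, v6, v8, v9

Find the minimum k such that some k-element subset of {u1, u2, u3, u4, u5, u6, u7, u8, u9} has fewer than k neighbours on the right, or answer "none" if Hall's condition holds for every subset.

2

Take S = {u1, u5}. Its neighbourhood is {v2}, so |N(S)| = 1 < |S| = 2.
No single vertex violates Hall's condition since each has at least one neighbour, so 2 is the minimum.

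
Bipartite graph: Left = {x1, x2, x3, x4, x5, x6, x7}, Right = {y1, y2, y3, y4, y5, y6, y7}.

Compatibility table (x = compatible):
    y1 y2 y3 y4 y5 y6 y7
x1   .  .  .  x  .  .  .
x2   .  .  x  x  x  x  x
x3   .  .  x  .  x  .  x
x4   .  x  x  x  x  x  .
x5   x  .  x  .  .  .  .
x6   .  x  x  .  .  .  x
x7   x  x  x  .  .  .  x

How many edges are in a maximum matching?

A valid assignment of size 7: x1–y4, x2–y7, x3–y5, x4–y6, x5–y1, x6–y2, x7–y3.
All 7 left vertices are matched, so no larger matching exists.

7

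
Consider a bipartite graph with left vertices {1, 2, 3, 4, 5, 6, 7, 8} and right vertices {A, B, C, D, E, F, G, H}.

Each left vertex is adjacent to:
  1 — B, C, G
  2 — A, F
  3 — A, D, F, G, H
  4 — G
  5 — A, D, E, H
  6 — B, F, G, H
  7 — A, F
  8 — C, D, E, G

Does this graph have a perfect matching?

Yes

For example, pair 1→C, 2→A, 3→H, 4→G, 5→D, 6→B, 7→F, 8→E.
All 8 left vertices are covered.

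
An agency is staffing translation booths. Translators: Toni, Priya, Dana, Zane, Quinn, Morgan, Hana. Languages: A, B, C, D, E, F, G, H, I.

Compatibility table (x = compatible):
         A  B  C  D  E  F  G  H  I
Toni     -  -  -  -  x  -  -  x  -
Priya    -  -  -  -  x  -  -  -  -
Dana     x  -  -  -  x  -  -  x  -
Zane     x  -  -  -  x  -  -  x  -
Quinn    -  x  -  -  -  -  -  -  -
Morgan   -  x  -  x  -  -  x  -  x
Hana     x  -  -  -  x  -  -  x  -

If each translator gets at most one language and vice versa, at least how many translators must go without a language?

A valid assignment of size 5: Toni→H, Priya→E, Dana→A, Quinn→B, Morgan→G.
The set {Toni, Priya, Dana, Zane, Hana} has only 3 neighbours ({A, E, H}), so by Hall's theorem at most 5 of the 7 translators can be matched.
That matches 5 of the 7, leaving 2 unmatched; no matching can do better.

2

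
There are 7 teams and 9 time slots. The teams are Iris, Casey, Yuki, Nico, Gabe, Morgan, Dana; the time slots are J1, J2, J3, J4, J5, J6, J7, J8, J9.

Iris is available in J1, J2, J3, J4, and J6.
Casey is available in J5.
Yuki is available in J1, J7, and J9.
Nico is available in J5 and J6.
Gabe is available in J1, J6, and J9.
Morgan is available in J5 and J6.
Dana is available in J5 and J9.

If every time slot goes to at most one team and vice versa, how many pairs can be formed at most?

6

A valid assignment of size 6: Iris→J2, Casey→J5, Yuki→J7, Nico→J6, Gabe→J1, Dana→J9.
The set {Casey, Nico, Morgan} has only 2 neighbours ({J5, J6}), so by Hall's theorem at most 6 of the 7 teams can be matched.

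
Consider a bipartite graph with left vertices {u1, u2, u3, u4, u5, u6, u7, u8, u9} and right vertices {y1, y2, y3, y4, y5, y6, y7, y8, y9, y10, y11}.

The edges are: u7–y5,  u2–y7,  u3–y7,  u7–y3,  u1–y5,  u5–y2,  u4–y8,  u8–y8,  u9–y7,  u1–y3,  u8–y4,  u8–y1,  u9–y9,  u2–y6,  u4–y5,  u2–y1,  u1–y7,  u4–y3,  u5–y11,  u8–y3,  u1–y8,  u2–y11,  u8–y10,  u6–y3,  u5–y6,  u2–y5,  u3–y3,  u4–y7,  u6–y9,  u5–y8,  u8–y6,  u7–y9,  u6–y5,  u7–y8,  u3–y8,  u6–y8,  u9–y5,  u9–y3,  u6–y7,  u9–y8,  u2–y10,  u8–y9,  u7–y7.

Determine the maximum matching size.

8

For example, pair u1→y5, u2→y10, u3→y8, u4→y3, u5→y2, u6→y9, u7→y7, u8→y6.
The set {u1, u3, u4, u6, u7, u9} has only 5 neighbours ({y3, y5, y7, y8, y9}), so by Hall's theorem at most 8 of the 9 left vertices can be matched.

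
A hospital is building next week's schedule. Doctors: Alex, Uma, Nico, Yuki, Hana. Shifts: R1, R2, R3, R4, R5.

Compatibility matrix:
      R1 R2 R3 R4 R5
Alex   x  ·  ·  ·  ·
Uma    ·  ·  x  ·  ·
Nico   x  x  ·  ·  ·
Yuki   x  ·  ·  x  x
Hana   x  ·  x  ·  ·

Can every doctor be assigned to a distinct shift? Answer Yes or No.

The set {Alex, Uma, Hana} has only 2 neighbours ({R1, R3}), so by Hall's theorem at most 4 of the 5 doctors can be matched.
Hence no matching covers every doctor.

No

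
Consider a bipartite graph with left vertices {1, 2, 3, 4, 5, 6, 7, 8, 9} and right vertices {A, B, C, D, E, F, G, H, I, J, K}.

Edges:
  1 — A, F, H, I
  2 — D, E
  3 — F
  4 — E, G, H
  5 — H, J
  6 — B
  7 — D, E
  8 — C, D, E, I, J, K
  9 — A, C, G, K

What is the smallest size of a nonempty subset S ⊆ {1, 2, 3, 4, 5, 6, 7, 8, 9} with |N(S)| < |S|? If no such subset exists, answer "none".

none

A matching saturating every left vertex exists, for instance 1→I, 2→D, 3→F, 4→G, 5→H, 6→B, 7→E, 8→J, 9→C.
By Hall's marriage theorem, this means |N(S)| ≥ |S| for every subset S, so no violating subset exists.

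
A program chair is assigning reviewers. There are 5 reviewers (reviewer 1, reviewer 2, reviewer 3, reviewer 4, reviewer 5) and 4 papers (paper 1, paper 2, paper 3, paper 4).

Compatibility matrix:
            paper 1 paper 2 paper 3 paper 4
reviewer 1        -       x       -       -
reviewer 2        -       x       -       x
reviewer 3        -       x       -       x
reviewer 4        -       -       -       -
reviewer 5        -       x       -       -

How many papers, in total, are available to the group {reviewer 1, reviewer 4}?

1

The union of neighbours of {reviewer 1, reviewer 4} is {paper 2}, which has 1 element.
Since |N(S)| = 1 < |S| = 2, Hall's condition fails for this subset.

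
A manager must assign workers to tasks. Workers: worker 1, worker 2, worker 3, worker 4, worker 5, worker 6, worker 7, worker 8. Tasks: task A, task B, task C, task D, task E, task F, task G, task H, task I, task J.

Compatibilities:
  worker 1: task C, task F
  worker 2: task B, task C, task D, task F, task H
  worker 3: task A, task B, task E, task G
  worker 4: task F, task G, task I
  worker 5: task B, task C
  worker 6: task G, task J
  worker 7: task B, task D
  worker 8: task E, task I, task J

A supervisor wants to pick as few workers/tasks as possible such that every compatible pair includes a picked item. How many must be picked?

{worker 1, worker 2, worker 3, worker 4, worker 5, worker 6, worker 7, worker 8} is a vertex cover of size 8: every edge has an endpoint in this set.
No smaller cover exists because worker 1–task C, worker 2–task F, worker 3–task G, worker 4–task I, worker 5–task B, worker 6–task J, worker 7–task D, worker 8–task E is a matching of size 8, and a cover must include an endpoint of each of these disjoint edges (König's theorem).

8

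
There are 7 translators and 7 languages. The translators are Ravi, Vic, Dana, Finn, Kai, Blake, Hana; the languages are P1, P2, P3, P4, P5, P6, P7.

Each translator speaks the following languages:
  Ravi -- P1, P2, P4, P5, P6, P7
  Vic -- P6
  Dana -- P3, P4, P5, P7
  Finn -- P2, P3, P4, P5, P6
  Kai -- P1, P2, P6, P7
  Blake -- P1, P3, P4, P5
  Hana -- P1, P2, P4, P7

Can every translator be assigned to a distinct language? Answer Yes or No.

Yes

One maximum matching: Ravi-P4, Vic-P6, Dana-P7, Finn-P3, Kai-P2, Blake-P5, Hana-P1.
Every translator is matched, so this is a perfect matching.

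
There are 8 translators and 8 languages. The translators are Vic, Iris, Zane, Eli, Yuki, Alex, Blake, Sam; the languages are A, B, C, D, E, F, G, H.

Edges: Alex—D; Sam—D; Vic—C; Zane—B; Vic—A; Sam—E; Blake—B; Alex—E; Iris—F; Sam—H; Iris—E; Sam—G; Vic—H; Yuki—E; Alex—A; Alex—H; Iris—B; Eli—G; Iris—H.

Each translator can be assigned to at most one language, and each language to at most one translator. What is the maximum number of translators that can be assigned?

For example, pair Vic-C, Iris-F, Zane-B, Eli-G, Yuki-E, Alex-H, Sam-D.
The set {Zane, Blake} has only 1 neighbour ({B}), so by Hall's theorem at most 7 of the 8 translators can be matched.

7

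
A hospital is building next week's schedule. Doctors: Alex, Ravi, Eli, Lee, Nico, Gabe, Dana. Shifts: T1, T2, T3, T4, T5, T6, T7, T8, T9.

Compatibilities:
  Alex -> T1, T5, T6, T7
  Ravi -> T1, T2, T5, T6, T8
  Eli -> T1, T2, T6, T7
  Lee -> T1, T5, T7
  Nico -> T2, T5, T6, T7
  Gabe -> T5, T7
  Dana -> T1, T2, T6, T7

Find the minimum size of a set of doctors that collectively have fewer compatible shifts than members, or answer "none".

Take S = {Alex, Eli, Lee, Nico, Gabe, Dana}. Its neighbourhood is {T1, T2, T5, T6, T7}, so |N(S)| = 5 < |S| = 6.
Every subset of size less than 6 has at least as many neighbours as members, so 6 is the minimum.

6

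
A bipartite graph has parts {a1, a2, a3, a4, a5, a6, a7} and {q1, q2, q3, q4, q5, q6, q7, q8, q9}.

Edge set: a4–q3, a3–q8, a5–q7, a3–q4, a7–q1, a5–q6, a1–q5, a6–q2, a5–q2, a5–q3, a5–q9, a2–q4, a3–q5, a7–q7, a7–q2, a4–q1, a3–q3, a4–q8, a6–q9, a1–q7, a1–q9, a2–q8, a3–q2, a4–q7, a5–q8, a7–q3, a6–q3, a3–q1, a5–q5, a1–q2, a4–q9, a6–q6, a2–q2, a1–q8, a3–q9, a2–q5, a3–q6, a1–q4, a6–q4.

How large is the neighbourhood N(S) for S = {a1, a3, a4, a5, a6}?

The union of neighbours of {a1, a3, a4, a5, a6} is {q1, q2, q3, q4, q5, q6, q7, q8, q9}, which has 9 elements.
Since |N(S)| = 9 ≥ |S| = 5, Hall's condition holds for this subset.

9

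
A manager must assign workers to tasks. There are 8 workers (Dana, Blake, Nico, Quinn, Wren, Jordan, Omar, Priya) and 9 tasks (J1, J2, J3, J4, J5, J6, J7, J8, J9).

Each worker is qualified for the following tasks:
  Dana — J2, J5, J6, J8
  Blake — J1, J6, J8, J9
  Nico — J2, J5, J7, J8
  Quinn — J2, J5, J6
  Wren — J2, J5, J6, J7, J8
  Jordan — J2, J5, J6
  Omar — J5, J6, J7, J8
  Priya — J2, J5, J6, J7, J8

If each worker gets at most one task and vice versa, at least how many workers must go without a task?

2

For example, pair Dana-J8, Blake-J9, Nico-J7, Quinn-J5, Wren-J2, Jordan-J6.
The set {Dana, Nico, Quinn, Wren, Jordan, Omar, Priya} has only 5 neighbours ({J2, J5, J6, J7, J8}), so by Hall's theorem at most 6 of the 8 workers can be matched.
That matches 6 of the 8, leaving 2 unmatched; no matching can do better.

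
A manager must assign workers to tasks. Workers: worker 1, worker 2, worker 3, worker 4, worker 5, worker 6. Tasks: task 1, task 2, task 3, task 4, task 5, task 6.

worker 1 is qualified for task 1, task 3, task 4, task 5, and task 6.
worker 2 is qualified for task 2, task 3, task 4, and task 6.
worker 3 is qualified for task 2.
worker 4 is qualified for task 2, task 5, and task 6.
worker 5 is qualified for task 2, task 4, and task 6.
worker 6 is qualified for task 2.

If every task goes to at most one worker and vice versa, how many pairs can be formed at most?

One maximum matching: worker 1→task 1, worker 2→task 4, worker 3→task 2, worker 4→task 5, worker 5→task 6.
The set {worker 3, worker 6} has only 1 neighbour ({task 2}), so by Hall's theorem at most 5 of the 6 workers can be matched.

5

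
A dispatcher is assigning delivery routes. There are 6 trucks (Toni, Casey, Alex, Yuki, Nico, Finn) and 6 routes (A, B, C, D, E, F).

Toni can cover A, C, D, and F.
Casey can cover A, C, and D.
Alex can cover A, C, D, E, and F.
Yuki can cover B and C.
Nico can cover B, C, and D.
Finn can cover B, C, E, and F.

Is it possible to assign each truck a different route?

A valid assignment of size 6: Toni-F, Casey-A, Alex-E, Yuki-C, Nico-D, Finn-B.
All 6 trucks are covered.

Yes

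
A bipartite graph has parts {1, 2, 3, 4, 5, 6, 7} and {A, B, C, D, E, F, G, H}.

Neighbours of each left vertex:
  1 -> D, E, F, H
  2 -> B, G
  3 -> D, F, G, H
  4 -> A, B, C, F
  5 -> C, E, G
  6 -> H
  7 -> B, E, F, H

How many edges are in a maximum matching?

For example, pair 1-E, 2-G, 3-D, 4-F, 5-C, 6-H, 7-B.
This saturates every left vertex, so 7 is the maximum.

7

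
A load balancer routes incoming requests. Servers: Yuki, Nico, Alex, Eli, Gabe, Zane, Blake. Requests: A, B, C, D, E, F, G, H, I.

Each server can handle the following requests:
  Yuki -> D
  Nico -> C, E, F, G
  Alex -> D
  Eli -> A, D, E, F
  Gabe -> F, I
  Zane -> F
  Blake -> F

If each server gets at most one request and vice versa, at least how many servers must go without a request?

One maximum matching: Yuki→D, Nico→C, Eli→E, Gabe→I, Zane→F.
The set {Yuki, Alex, Zane, Blake} has only 2 neighbours ({D, F}), so by Hall's theorem at most 5 of the 7 servers can be matched.
That matches 5 of the 7, leaving 2 unmatched; no matching can do better.

2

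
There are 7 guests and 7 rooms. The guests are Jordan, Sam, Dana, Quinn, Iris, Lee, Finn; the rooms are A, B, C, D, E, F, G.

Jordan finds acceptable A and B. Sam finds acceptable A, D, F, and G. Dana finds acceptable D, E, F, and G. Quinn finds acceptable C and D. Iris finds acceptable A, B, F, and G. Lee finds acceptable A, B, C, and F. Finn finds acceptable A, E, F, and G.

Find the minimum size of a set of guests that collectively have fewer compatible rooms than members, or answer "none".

none

A matching saturating every guest exists, for instance Jordan→A, Sam→F, Dana→D, Quinn→C, Iris→G, Lee→B, Finn→E.
By Hall's marriage theorem, this means |N(S)| ≥ |S| for every subset S, so no violating subset exists.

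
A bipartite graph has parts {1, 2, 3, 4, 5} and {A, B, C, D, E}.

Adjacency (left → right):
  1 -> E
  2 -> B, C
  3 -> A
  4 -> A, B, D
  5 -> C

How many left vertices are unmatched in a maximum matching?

0

One maximum matching: 1–E, 2–B, 3–A, 4–D, 5–C.
All 5 left vertices are matched, so no larger matching exists.
That matches 5 of the 5, leaving 0 unmatched; no matching can do better.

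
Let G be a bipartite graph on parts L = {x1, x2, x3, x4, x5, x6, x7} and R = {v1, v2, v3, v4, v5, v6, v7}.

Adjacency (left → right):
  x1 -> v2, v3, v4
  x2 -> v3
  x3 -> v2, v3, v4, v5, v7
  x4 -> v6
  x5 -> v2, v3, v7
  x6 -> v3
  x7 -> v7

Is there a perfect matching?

No

The set {x2, x6} has only 1 neighbour ({v3}), so by Hall's theorem at most 6 of the 7 left vertices can be matched.
Hence no matching covers every left vertex.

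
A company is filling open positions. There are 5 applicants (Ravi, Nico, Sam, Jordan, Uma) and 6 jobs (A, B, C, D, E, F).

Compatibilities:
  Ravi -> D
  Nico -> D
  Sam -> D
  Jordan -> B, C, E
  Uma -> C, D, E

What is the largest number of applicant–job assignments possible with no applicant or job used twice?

3

For example, pair Ravi→D, Jordan→B, Uma→E.
The set {Ravi, Nico, Sam} has only 1 neighbour ({D}), so by Hall's theorem at most 3 of the 5 applicants can be matched.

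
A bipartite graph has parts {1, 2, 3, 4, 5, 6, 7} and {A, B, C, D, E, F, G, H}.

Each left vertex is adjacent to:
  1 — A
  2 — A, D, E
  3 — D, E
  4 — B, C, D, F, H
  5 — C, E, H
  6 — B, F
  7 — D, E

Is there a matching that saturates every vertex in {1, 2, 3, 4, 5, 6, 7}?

The set {1, 2, 3, 7} has only 3 neighbours ({A, D, E}), so by Hall's theorem at most 6 of the 7 left vertices can be matched.
Hence no matching covers every left vertex.

No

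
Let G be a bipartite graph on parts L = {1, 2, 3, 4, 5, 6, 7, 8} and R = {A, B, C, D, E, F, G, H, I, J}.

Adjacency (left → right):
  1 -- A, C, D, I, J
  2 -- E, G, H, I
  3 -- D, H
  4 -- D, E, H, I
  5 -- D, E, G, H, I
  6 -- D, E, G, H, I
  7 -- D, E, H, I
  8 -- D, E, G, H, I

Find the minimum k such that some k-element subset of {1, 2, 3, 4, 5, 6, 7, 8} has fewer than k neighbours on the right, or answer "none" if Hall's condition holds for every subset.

6

Take S = {2, 3, 4, 5, 6, 7}. Its neighbourhood is {D, E, G, H, I}, so |N(S)| = 5 < |S| = 6.
Every subset of size less than 6 has at least as many neighbours as members, so 6 is the minimum.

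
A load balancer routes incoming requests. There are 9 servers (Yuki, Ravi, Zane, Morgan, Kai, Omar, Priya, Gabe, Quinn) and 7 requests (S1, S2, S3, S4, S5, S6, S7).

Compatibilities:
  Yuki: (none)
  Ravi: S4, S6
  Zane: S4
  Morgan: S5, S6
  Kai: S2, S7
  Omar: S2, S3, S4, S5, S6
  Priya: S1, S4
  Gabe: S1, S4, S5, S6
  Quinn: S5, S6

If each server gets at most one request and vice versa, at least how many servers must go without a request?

3

For example, pair Ravi–S6, Zane–S4, Morgan–S5, Kai–S7, Omar–S2, Priya–S1.
The set {Yuki, Ravi, Zane, Morgan, Priya, Gabe, Quinn} has only 4 neighbours ({S1, S4, S5, S6}), so by Hall's theorem at most 6 of the 9 servers can be matched.
That matches 6 of the 9, leaving 3 unmatched; no matching can do better.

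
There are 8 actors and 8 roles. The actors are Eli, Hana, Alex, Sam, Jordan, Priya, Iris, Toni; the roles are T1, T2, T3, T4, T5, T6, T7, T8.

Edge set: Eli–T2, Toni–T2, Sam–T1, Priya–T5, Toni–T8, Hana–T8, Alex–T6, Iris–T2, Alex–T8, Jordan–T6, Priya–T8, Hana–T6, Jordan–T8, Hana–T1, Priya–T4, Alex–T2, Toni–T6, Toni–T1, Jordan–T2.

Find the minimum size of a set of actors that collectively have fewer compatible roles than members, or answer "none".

Take S = {Eli, Iris}. Its neighbourhood is {T2}, so |N(S)| = 1 < |S| = 2.
No single vertex violates Hall's condition since each has at least one neighbour, so 2 is the minimum.

2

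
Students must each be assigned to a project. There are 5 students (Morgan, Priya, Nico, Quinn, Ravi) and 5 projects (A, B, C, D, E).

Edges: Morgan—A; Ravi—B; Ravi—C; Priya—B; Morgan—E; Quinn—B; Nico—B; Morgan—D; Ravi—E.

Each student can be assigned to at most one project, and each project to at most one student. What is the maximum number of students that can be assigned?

One maximum matching: Morgan–D, Priya–B, Ravi–E.
The set {Priya, Nico, Quinn} has only 1 neighbour ({B}), so by Hall's theorem at most 3 of the 5 students can be matched.

3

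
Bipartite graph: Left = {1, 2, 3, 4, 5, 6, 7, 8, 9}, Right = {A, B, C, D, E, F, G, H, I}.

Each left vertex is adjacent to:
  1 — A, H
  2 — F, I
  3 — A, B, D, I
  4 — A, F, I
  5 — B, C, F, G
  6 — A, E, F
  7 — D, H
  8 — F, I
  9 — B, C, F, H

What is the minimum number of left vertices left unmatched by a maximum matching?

0

One maximum matching: 1→H, 2→I, 3→B, 4→A, 5→G, 6→E, 7→D, 8→F, 9→C.
All 9 left vertices are matched, so no larger matching exists.
That matches 9 of the 9, leaving 0 unmatched; no matching can do better.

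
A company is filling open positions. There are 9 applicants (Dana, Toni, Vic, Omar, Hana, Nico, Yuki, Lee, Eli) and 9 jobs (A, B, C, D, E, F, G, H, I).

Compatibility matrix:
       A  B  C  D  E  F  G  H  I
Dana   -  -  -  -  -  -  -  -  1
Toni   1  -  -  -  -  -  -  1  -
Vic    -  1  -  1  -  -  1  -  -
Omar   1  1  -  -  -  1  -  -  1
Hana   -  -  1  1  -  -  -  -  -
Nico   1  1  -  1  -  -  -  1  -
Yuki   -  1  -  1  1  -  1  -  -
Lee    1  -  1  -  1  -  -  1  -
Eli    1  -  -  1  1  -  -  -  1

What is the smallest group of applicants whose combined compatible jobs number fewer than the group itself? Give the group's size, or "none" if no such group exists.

none

A matching saturating every applicant exists, for instance Dana→I, Toni→A, Vic→G, Omar→F, Hana→D, Nico→H, Yuki→B, Lee→C, Eli→E.
By Hall's marriage theorem, this means |N(S)| ≥ |S| for every subset S, so no violating subset exists.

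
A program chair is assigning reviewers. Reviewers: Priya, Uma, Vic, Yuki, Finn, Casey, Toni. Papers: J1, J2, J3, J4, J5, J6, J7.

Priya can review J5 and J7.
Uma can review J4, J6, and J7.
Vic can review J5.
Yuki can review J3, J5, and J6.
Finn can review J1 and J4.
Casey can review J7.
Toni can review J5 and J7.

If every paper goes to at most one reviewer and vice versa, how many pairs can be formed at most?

5

For example, pair Priya→J7, Uma→J6, Vic→J5, Yuki→J3, Finn→J1.
The set {Priya, Vic, Casey, Toni} has only 2 neighbours ({J5, J7}), so by Hall's theorem at most 5 of the 7 reviewers can be matched.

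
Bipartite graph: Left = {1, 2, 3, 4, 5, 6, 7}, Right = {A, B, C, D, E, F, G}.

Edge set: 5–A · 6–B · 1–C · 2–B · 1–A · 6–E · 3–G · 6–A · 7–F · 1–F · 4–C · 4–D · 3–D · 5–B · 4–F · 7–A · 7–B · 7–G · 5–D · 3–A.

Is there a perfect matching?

Yes

A valid assignment of size 7: 1-A, 2-B, 3-G, 4-C, 5-D, 6-E, 7-F.
All 7 left vertices are covered.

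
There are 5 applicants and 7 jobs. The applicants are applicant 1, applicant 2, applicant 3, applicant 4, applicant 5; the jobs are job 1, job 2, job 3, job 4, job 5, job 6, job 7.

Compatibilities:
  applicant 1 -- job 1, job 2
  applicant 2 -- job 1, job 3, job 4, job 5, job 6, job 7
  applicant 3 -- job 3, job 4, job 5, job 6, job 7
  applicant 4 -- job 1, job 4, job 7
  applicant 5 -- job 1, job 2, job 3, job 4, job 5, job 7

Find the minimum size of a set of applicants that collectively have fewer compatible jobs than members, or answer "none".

none

A matching saturating every applicant exists, for instance applicant 1→job 2, applicant 2→job 1, applicant 3→job 7, applicant 4→job 4, applicant 5→job 5.
By Hall's marriage theorem, this means |N(S)| ≥ |S| for every subset S, so no violating subset exists.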